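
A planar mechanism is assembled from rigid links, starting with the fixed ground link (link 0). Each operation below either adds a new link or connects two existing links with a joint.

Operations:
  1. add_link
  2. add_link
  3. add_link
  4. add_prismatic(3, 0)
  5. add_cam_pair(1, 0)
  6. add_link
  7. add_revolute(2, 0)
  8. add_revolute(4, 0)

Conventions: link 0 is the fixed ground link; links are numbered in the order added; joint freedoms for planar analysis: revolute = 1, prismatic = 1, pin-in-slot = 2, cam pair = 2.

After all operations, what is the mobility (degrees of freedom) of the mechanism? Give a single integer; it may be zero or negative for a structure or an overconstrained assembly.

(L,J1,J2)=(1,0,0); link0 fixed
link1: (2,0,0)
link2: (3,0,0)
link3: (4,0,0)
P 3-0 [J1]: (4,1,0)
C 1-0 [J2]: (4,1,1)
link4: (5,1,1)
R 2-0 [J1]: (5,2,1)
R 4-0 [J1]: (5,3,1)
Grübler: 3·4 − 2·3 − 1 = 5

M = 5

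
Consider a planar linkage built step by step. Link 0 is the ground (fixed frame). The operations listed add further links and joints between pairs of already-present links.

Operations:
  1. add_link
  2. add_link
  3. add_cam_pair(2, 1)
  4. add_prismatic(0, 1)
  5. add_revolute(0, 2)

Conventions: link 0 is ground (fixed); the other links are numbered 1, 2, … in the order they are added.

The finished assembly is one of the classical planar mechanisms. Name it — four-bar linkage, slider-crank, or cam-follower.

links: 3 (incl. ground); joints: 1 revolute, 1 prismatic, 1 higher (cam) pair, forming one closed loop
3 links, revolute + prismatic + higher pair in one loop → cam-follower

cam-follower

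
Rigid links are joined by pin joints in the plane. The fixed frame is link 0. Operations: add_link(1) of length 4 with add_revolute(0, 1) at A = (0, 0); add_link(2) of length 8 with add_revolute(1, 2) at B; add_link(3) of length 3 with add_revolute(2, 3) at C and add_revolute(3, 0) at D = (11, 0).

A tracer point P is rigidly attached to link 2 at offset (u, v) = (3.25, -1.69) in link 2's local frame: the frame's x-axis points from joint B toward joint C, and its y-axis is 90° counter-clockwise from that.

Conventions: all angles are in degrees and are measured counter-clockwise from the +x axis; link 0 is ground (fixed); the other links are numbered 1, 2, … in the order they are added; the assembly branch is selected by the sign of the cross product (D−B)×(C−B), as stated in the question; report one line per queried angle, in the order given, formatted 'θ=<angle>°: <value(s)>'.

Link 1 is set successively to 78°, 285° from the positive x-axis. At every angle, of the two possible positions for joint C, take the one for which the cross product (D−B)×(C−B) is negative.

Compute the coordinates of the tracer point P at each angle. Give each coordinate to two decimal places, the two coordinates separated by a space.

A=(0,0), D=(11.00,0)
θ=78°: B = A + 4.00·(cos78°, sin78°) = (0.8316, 3.9126)
θ=78°: |BD| = 10.8951
θ=78°: circle(B,8.00) ∩ circle(D,3.00): a=7.9716, h=0.6732
θ=78°:   candidates: C₊=(8.5133,1.6781) cross=7.334; C₋=(8.0298,0.4216) cross=-7.334
θ=78°:   branch - wants cross < 0 → take C=(8.0298,0.4216) (cross=-7.334)
θ=78°: ex = (C−B)/|BC| = (0.8998,-0.4364); ey = (0.4364,0.8998)
θ=78°: P = B + 3.25·ex + -1.69·ey = (3.0184,0.9738)
θ=285°: B = A + 4.00·(cos285°, sin285°) = (1.0353, -3.8637)
θ=285°: |BD| = 10.6876
θ=285°: circle(B,8.00) ∩ circle(D,3.00): a=7.9169, h=1.1503
θ=285°:   candidates: C₊=(8.0008,0.0709) cross=12.294; C₋=(8.8326,-2.0742) cross=-12.294
θ=285°:   branch - wants cross < 0 → take C=(8.8326,-2.0742) (cross=-12.294)
θ=285°: ex = (C−B)/|BC| = (0.9747,0.2237); ey = (-0.2237,0.9747)
θ=285°: P = B + 3.25·ex + -1.69·ey = (4.5810,-4.7839)

θ=78°: 3.02 0.97
θ=285°: 4.58 -4.78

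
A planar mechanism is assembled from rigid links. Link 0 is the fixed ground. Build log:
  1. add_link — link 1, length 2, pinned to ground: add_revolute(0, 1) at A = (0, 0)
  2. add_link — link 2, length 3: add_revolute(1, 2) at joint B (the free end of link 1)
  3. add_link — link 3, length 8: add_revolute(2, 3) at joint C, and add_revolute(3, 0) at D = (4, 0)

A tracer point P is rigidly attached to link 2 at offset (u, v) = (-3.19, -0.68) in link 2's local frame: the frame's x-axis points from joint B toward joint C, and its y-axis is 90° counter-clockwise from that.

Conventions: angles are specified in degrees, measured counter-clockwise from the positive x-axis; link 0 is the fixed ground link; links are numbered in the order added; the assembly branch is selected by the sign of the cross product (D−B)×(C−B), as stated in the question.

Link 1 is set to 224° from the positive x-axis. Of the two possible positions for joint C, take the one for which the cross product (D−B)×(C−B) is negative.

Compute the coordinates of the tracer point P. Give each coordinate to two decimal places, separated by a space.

A=(0,0), D=(4.00,0)
B = A + 2.00·(cos224°, sin224°) = (-1.4387, -1.3893)
|BD| = 5.6133
circle(B,3.00) ∩ circle(D,8.00): a=-2.0924, h=2.1499
  candidates: C₊=(-3.9981,0.1758) cross=12.068; C₋=(-2.9339,-3.9902) cross=-12.068
  branch - wants cross < 0 → take C=(-2.9339,-3.9902) (cross=-12.068)
ex = (C−B)/|BC| = (-0.4984,-0.8669); ey = (0.8669,-0.4984)
P = B + -3.19·ex + -0.68·ey = (-0.4383,1.7152)

-0.44 1.72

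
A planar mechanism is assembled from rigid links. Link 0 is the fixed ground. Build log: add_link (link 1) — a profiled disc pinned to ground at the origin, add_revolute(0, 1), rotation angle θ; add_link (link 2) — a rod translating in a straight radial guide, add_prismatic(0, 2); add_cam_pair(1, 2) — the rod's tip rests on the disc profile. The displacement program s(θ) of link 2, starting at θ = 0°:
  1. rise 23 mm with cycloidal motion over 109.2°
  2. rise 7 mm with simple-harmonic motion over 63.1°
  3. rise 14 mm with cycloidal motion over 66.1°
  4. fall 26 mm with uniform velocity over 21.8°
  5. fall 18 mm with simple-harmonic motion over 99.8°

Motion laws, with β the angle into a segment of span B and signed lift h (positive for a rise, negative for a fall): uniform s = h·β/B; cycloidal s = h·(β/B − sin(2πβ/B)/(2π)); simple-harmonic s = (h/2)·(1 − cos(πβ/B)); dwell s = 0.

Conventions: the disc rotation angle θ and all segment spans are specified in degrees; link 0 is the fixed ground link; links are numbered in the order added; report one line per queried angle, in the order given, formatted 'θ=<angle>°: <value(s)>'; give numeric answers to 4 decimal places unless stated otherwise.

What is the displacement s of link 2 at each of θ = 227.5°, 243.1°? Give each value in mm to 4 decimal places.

seg 1 [0°–109.2°] cycloidal, h=23: full span → s += 23 → s = 23.0000
seg 2 [109.2°–172.3°] simple-harmonic, h=7: full span → s += 7 → s = 30.0000
seg 3 [172.3°–238.4°] cycloidal, h=14: θ=227.5° here. β=55.2, B=66.1. 14·(0.8351 − sin(2π·0.8351)/(2π)) = 13.6086 → s = 43.6086
seg 3 [172.3°–238.4°] cycloidal, h=14: full span → s += 14 → s = 44.0000
seg 4 [238.4°–260.2°] uniform, h=-26: θ=243.1° here. β=4.7, B=21.8. -26·4.7/21.8 = -5.6055 → s = 38.3945

θ=227.5°: 43.6086
θ=243.1°: 38.3945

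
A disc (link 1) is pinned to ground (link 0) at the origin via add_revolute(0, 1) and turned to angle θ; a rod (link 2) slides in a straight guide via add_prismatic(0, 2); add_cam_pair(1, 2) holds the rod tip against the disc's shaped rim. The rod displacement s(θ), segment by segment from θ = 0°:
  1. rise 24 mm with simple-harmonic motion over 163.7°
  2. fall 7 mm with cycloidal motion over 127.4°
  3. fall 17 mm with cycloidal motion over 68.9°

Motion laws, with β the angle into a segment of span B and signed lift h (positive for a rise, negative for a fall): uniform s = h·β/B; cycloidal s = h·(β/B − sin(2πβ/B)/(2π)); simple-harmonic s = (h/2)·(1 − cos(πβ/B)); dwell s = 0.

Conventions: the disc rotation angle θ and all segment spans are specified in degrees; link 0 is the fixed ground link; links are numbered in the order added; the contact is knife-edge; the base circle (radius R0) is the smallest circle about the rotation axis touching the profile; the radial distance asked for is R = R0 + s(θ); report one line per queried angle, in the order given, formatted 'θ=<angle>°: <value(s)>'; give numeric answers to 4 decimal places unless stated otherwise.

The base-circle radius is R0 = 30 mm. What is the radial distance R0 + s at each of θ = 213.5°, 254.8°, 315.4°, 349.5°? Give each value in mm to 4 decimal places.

segment 1 (0° to 163.7°, simple-harmonic, h = 24) is passed completely: s = 0.0000 + (24) = 24.0000
θ = 213.5° falls in segment 2 (163.7° to 291.1°, cycloidal, h = -7): β = 213.5 − 163.7 = 49.8°, B = 127.4°; Δs = -7·(0.3909 − sin(2π·0.3909)/(2π)) = -2.0310; s = 24.0000 − 2.0310 = 21.9690
θ = 254.8° falls in segment 2 (163.7° to 291.1°, cycloidal, h = -7): β = 254.8 − 163.7 = 91.1°, B = 127.4°; Δs = -7·(0.7151 − sin(2π·0.7151)/(2π)) = -6.0929; s = 24.0000 − 6.0929 = 17.9071
segment 2 (163.7° to 291.1°, cycloidal, h = -7) is passed completely: s = 24.0000 + (-7) = 17.0000
θ = 315.4° falls in segment 3 (291.1° to 360°, cycloidal, h = -17): β = 315.4 − 291.1 = 24.3°, B = 68.9°; Δs = -17·(0.3527 − sin(2π·0.3527)/(2π)) = -3.8339; s = 17.0000 − 3.8339 = 13.1661
θ = 349.5° falls in segment 3 (291.1° to 360°, cycloidal, h = -17): β = 349.5 − 291.1 = 58.4°, B = 68.9°; Δs = -17·(0.8476 − sin(2π·0.8476)/(2π)) = -16.6219; s = 17.0000 − 16.6219 = 0.3781
θ=213.5°: R = R0 + s = 30 + 21.9690 = 51.9690
θ=254.8°: R = R0 + s = 30 + 17.9071 = 47.9071
θ=315.4°: R = R0 + s = 30 + 13.1661 = 43.1661
θ=349.5°: R = R0 + s = 30 + 0.3781 = 30.3781

θ=213.5°: 51.9690
θ=254.8°: 47.9071
θ=315.4°: 43.1661
θ=349.5°: 30.3781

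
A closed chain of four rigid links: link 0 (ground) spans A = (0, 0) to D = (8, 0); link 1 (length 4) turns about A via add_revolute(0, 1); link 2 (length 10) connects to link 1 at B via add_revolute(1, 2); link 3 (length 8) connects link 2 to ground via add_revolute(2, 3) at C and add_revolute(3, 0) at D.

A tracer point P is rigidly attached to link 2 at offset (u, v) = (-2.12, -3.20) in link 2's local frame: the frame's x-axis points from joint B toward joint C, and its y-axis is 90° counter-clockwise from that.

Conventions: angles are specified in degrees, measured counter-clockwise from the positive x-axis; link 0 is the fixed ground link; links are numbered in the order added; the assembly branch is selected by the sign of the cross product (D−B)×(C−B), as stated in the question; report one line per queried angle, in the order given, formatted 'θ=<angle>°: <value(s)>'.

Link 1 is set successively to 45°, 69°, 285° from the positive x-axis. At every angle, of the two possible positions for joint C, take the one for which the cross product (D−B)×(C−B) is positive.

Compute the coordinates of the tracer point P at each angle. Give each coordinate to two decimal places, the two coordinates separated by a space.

A=(0,0), D=(8.00,0)
θ=45°: B = A + 4.00·(cos45°, sin45°) = (2.8284, 2.8284)
θ=45°: |BD| = 5.8945
θ=45°: circle(B,10.00) ∩ circle(D,8.00): a=6.0009, h=7.9993
θ=45°:   candidates: C₊=(11.9318,6.9671) cross=47.152; C₋=(4.2550,-7.0693) cross=-47.152
θ=45°:   branch + wants cross > 0 → take C=(11.9318,6.9671) (cross=47.152)
θ=45°: ex = (C−B)/|BC| = (0.9103,0.4139); ey = (-0.4139,0.9103)
θ=45°: P = B + -2.12·ex + -3.20·ey = (2.2229,-0.9621)
θ=69°: B = A + 4.00·(cos69°, sin69°) = (1.4335, 3.7343)
θ=69°: |BD| = 7.5541
θ=69°: circle(B,10.00) ∩ circle(D,8.00): a=6.1599, h=7.8776
θ=69°:   candidates: C₊=(10.6823,7.5369) cross=59.508; C₋=(2.8938,-6.1585) cross=-59.508
θ=69°:   branch + wants cross > 0 → take C=(10.6823,7.5369) (cross=59.508)
θ=69°: ex = (C−B)/|BC| = (0.9249,0.3803); ey = (-0.3803,0.9249)
θ=69°: P = B + -2.12·ex + -3.20·ey = (0.6896,-0.0314)
θ=285°: B = A + 4.00·(cos285°, sin285°) = (1.0353, -3.8637)
θ=285°: |BD| = 7.9646
θ=285°: circle(B,10.00) ∩ circle(D,8.00): a=6.2423, h=7.8124
θ=285°:   candidates: C₊=(2.7040,5.9961) cross=62.223; C₋=(10.2837,-7.6671) cross=-62.223
θ=285°:   branch + wants cross > 0 → take C=(2.7040,5.9961) (cross=62.223)
θ=285°: ex = (C−B)/|BC| = (0.1669,0.9860); ey = (-0.9860,0.1669)
θ=285°: P = B + -2.12·ex + -3.20·ey = (3.8366,-6.4880)

θ=45°: 2.22 -0.96
θ=69°: 0.69 -0.03
θ=285°: 3.84 -6.49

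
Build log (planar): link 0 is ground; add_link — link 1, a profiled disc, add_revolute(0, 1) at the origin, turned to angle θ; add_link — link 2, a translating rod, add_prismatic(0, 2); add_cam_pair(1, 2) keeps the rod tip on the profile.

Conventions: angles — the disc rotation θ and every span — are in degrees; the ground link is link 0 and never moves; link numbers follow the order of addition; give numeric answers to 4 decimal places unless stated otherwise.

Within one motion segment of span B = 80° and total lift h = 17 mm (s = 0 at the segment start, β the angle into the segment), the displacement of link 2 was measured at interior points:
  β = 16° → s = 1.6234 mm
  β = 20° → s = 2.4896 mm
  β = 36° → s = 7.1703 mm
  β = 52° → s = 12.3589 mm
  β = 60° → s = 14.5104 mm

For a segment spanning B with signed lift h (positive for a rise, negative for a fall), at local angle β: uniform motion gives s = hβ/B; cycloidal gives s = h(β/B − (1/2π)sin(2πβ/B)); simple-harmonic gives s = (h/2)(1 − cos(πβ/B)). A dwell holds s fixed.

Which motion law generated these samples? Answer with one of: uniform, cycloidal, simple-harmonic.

candidates at β/B = r: uniform s = h·r (linear in β); cycloidal s = h·(r − sin(2πr)/(2π)); simple-harmonic s = (h/2)(1 − cos(πr))
β=16°: printed 1.6234 | uniform 3.4000, cycloidal 0.8268, simple-harmonic 1.6234
β=20°: printed 2.4896 | uniform 4.2500, cycloidal 1.5444, simple-harmonic 2.4896
β=36°: printed 7.1703 | uniform 7.6500, cycloidal 6.8139, simple-harmonic 7.1703
β=52°: printed 12.3589 | uniform 11.0500, cycloidal 13.2389, simple-harmonic 12.3589
β=60°: printed 14.5104 | uniform 12.7500, cycloidal 15.4556, simple-harmonic 14.5104
only one law matches every sample → simple-harmonic

simple-harmonic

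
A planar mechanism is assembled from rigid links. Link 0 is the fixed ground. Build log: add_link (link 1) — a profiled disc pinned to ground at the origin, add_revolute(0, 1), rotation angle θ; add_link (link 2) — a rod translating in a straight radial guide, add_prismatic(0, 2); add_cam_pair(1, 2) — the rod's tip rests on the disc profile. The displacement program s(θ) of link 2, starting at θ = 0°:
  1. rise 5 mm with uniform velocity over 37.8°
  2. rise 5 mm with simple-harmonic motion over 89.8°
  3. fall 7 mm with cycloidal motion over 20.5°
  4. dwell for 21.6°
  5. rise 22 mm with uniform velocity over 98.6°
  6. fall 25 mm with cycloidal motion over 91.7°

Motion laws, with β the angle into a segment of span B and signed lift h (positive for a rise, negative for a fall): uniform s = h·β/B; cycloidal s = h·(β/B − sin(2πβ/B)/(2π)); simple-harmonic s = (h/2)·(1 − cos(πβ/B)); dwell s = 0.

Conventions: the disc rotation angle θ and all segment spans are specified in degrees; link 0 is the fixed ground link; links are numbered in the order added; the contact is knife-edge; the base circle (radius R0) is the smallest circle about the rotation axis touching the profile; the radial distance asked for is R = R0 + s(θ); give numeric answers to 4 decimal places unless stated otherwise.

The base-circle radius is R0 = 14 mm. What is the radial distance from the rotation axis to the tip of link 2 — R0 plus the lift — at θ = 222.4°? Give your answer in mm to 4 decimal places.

seg 1 [0°–37.8°] uniform, h=5: full span → s += 5 → s = 5.0000
seg 2 [37.8°–127.6°] simple-harmonic, h=5: full span → s += 5 → s = 10.0000
seg 3 [127.6°–148.1°] cycloidal, h=-7: full span → s += -7 → s = 3.0000
seg 4 [148.1°–169.7°] dwell: s stays 3.0000
seg 5 [169.7°–268.3°] uniform, h=22: θ=222.4° here. β=52.7, B=98.6. 22·52.7/98.6 = 11.7586 → s = 14.7586
R = R0 + s = 14 + 14.7586 = 28.7586

28.7586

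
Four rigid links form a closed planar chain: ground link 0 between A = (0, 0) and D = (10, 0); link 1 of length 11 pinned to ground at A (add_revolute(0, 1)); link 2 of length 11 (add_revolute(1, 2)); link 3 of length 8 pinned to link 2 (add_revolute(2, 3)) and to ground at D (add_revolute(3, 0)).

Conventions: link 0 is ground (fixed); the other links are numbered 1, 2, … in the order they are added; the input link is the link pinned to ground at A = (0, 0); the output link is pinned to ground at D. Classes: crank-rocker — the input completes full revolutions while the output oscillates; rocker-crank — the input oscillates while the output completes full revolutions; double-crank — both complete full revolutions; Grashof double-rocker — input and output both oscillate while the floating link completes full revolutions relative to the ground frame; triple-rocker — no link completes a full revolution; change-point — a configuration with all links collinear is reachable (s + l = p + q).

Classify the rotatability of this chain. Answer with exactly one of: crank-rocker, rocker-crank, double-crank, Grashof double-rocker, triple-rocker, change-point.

lengths: ground=10, input=11, coupler=11, output=8
sorted: s=8 (shortest), l=11 (longest), p+q=21
s + l = 19 vs p + q = 21
s + l < p + q (Grashof) with shortest = output link → rocker-crank

rocker-crank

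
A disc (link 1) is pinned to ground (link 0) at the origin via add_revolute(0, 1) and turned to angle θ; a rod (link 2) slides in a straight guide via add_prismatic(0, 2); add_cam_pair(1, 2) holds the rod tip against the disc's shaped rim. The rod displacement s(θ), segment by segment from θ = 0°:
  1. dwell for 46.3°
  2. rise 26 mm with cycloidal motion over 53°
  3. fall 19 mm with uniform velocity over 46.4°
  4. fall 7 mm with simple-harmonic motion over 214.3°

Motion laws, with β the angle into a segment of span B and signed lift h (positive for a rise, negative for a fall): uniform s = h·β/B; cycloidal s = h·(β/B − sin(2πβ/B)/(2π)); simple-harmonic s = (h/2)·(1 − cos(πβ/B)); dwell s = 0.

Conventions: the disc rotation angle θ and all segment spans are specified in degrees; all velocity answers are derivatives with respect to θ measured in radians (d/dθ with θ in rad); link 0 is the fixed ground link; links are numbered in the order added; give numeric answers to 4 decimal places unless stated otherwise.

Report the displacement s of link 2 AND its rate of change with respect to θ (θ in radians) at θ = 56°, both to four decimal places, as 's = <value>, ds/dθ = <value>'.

segment 1 (0° to 46.3°, dwell): s unchanged at 0.0000
θ = 56° falls in segment 2 (46.3° to 99.3°, cycloidal, h = 26): β = 56 − 46.3 = 9.7°, B = 53°; Δs = 26·(0.1830 − sin(2π·0.1830)/(2π)) = 0.9815; s = 0.0000 + 0.9815 = 0.9815
velocity in seg [46.3°–99.3°] (cycloidal), θ in radians: β = 9.7° = 0.1693 rad, B = 53° = 0.9250 rad; ds/dθ = (h/B)(1 − cos(2πβ/B)) = (26/0.9250)(1 − cos(2π·0.1830)) = 16.624357 mm/rad

s = 0.9815, ds/dθ = 16.6244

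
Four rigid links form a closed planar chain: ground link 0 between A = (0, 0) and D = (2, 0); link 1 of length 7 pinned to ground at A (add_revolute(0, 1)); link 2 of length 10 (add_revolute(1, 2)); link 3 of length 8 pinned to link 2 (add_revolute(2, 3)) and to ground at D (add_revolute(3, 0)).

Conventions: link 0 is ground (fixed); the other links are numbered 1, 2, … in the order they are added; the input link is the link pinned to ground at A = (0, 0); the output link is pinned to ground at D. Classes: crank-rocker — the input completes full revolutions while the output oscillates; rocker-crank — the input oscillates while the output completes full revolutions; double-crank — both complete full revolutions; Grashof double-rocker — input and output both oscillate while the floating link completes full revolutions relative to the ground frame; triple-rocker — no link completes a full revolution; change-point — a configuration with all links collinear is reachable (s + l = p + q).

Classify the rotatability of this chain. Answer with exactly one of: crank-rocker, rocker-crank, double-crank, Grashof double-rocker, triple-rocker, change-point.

lengths: ground=2, input=7, coupler=10, output=8
sorted: s=2 (shortest), l=10 (longest), p+q=15
s + l = 12 vs p + q = 15
s + l < p + q (Grashof) with shortest = ground link → double-crank

double-crank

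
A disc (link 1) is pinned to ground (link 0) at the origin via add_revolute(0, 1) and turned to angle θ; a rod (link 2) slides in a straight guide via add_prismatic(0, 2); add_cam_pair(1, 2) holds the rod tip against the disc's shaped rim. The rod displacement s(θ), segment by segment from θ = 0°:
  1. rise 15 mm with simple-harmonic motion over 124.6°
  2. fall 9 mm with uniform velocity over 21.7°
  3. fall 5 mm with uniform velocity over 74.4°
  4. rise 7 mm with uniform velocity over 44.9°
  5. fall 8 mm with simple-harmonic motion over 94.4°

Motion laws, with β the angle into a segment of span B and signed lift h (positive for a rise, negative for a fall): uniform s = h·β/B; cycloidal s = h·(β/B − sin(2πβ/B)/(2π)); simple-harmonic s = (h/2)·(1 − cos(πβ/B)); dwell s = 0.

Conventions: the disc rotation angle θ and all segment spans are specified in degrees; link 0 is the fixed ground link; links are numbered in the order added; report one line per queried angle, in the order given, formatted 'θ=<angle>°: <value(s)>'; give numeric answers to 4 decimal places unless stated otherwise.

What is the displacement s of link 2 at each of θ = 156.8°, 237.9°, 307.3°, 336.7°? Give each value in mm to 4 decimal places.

segment 1 (0° to 124.6°, simple-harmonic, h = 15) is passed completely: s = 0.0000 + (15) = 15.0000
segment 2 (124.6° to 146.3°, uniform, h = -9) is passed completely: s = 15.0000 + (-9) = 6.0000
θ = 156.8° falls in segment 3 (146.3° to 220.7°, uniform, h = -5): β = 156.8 − 146.3 = 10.5°, B = 74.4°; Δs = -5·10.5/74.4 = -0.7056; s = 6.0000 − 0.7056 = 5.2944
segment 3 (146.3° to 220.7°, uniform, h = -5) is passed completely: s = 6.0000 + (-5) = 1.0000
θ = 237.9° falls in segment 4 (220.7° to 265.6°, uniform, h = 7): β = 237.9 − 220.7 = 17.2°, B = 44.9°; Δs = 7·17.2/44.9 = 2.6815; s = 1.0000 + 2.6815 = 3.6815
segment 4 (220.7° to 265.6°, uniform, h = 7) is passed completely: s = 1.0000 + (7) = 8.0000
θ = 307.3° falls in segment 5 (265.6° to 360°, simple-harmonic, h = -8): β = 307.3 − 265.6 = 41.7°, B = 94.4°; Δs = -8/2·(1 − cos(π·0.4417)) = -3.2719; s = 8.0000 − 3.2719 = 4.7281
θ = 336.7° falls in segment 5 (265.6° to 360°, simple-harmonic, h = -8): β = 336.7 − 265.6 = 71.1°, B = 94.4°; Δs = -8/2·(1 − cos(π·0.7532)) = -6.8565; s = 8.0000 − 6.8565 = 1.1435

θ=156.8°: 5.2944
θ=237.9°: 3.6815
θ=307.3°: 4.7281
θ=336.7°: 1.1435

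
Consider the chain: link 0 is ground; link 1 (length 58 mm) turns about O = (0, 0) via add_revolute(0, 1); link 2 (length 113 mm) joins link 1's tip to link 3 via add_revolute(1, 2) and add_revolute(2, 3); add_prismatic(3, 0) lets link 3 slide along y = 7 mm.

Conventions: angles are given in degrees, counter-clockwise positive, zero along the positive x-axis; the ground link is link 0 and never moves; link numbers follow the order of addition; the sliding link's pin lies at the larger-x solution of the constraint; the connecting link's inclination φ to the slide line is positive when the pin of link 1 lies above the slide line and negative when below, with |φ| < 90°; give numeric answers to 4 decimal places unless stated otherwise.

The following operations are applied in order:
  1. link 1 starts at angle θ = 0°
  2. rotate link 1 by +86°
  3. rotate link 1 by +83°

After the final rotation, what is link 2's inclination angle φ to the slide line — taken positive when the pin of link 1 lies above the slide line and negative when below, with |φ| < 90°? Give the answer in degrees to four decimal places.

geometry: r = 58 mm, L = 113 mm, e = 7 mm; θ starts at 0°
rotate link 1 by +86°: θ ← 0° +86° = 86°
rotate link 1 by +83°: θ ← 86° +83° = 169°
h = r sin θ − e = 11.066922 − 7 = 4.066922
sin φ = h / L = 4.066922 / 113 = 0.03599046
φ = arcsin(0.03599046) = 2.062547°

2.0625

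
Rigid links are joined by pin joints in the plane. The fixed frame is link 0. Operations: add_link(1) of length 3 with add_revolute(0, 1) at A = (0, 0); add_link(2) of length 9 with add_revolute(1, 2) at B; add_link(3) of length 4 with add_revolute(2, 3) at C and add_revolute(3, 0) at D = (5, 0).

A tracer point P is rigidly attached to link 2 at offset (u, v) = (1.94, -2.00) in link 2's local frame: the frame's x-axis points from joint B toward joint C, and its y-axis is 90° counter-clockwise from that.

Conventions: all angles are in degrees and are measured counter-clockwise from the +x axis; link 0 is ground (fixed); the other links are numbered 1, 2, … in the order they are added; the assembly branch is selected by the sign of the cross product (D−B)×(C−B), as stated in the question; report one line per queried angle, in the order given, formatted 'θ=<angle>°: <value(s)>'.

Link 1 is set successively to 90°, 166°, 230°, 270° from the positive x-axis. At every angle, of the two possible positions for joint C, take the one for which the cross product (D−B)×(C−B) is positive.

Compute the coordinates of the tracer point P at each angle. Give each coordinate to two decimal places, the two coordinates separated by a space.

A=(0,0), D=(5.00,0)
θ=90°: B = A + 3.00·(cos90°, sin90°) = (0.0000, 3.0000)
θ=90°: |BD| = 5.8310
θ=90°: circle(B,9.00) ∩ circle(D,4.00): a=8.4892, h=2.9890
θ=90°:   candidates: C₊=(8.8172,1.1954) cross=17.428; C₋=(5.7416,-3.9307) cross=-17.428
θ=90°:   branch + wants cross > 0 → take C=(8.8172,1.1954) (cross=17.428)
θ=90°: ex = (C−B)/|BC| = (0.9797,-0.2005); ey = (0.2005,0.9797)
θ=90°: P = B + 1.94·ex + -2.00·ey = (1.4996,0.6516)
θ=166°: B = A + 3.00·(cos166°, sin166°) = (-2.9109, 0.7258)
θ=166°: |BD| = 7.9441
θ=166°: circle(B,9.00) ∩ circle(D,4.00): a=8.0631, h=3.9982
θ=166°:   candidates: C₊=(5.4838,3.9706) cross=31.762; C₋=(4.7533,-3.9924) cross=-31.762
θ=166°:   branch + wants cross > 0 → take C=(5.4838,3.9706) (cross=31.762)
θ=166°: ex = (C−B)/|BC| = (0.9327,0.3605); ey = (-0.3605,0.9327)
θ=166°: P = B + 1.94·ex + -2.00·ey = (-0.3803,-0.4403)
θ=230°: B = A + 3.00·(cos230°, sin230°) = (-1.9284, -2.2981)
θ=230°: |BD| = 7.2996
θ=230°: circle(B,9.00) ∩ circle(D,4.00): a=8.1021, h=3.9187
θ=230°:   candidates: C₊=(4.5280,3.9721) cross=28.605; C₋=(6.9954,-3.4667) cross=-28.605
θ=230°:   branch + wants cross > 0 → take C=(4.5280,3.9721) (cross=28.605)
θ=230°: ex = (C−B)/|BC| = (0.7174,0.6967); ey = (-0.6967,0.7174)
θ=230°: P = B + 1.94·ex + -2.00·ey = (0.8567,-2.3813)
θ=270°: B = A + 3.00·(cos270°, sin270°) = (-0.0000, -3.0000)
θ=270°: |BD| = 5.8310
θ=270°: circle(B,9.00) ∩ circle(D,4.00): a=8.4892, h=2.9890
θ=270°:   candidates: C₊=(5.7416,3.9307) cross=17.428; C₋=(8.8172,-1.1954) cross=-17.428
θ=270°:   branch + wants cross > 0 → take C=(5.7416,3.9307) (cross=17.428)
θ=270°: ex = (C−B)/|BC| = (0.6380,0.7701); ey = (-0.7701,0.6380)
θ=270°: P = B + 1.94·ex + -2.00·ey = (2.7778,-2.7820)

θ=90°: 1.50 0.65
θ=166°: -0.38 -0.44
θ=230°: 0.86 -2.38
θ=270°: 2.78 -2.78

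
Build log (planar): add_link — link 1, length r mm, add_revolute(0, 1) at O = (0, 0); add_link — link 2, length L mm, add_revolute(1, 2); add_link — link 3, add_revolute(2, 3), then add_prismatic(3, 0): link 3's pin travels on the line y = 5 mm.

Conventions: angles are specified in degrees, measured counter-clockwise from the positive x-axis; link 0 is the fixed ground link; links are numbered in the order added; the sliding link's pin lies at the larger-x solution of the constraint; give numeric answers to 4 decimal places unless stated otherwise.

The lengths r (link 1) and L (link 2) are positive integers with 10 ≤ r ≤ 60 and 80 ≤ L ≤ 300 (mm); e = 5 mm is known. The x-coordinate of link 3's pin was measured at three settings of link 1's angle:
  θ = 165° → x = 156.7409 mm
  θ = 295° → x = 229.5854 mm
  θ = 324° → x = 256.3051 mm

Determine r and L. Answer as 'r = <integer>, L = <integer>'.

constraint per measurement: (x − r cos θ)² + (r sin θ − e)² = L²
subtracting the θ₁ and θ₂ equations cancels the r² and L² terms:
r = (x₁² − x₂²) / (2[(x₁cos θ₁ + e sin θ₁) − (x₂cos θ₂ + e sin θ₂)]) = 58.0000 → r = 58
L² = (x₁ − r cos θ₁)² + (r sin θ₁ − e)² = 45369.0044 → L = 213.0000 → L = 213
check at θ₃=324°: x = 256.3051 (printed 256.3051) ✓

r = 58, L = 213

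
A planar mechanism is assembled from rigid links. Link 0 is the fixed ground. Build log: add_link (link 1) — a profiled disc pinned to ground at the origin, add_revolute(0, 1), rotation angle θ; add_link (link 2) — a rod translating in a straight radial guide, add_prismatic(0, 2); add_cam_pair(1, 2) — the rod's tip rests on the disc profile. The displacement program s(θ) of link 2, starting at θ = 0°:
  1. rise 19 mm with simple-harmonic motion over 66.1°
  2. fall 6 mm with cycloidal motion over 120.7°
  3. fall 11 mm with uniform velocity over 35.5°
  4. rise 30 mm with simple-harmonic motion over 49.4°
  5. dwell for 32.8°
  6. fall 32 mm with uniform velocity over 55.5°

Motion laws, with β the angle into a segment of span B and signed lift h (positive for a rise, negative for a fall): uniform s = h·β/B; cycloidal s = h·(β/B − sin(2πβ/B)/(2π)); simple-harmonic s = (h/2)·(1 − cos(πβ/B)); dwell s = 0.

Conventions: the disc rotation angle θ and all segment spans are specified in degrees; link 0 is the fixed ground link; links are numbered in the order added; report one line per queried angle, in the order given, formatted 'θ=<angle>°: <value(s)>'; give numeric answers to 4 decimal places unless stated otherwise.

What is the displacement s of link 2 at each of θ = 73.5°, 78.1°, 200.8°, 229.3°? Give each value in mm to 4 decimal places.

seg 1 [0°–66.1°] simple-harmonic, h=19: full span → s += 19 → s = 19.0000
seg 2 [66.1°–186.8°] cycloidal, h=-6: θ=73.5° here. β=7.4, B=120.7. -6·(0.0613 − sin(2π·0.0613)/(2π)) = -0.0090 → s = 18.9910
seg 2 [66.1°–186.8°] cycloidal, h=-6: θ=78.1° here. β=12, B=120.7. -6·(0.0994 − sin(2π·0.0994)/(2π)) = -0.0380 → s = 18.9620
seg 2 [66.1°–186.8°] cycloidal, h=-6: full span → s += -6 → s = 13.0000
seg 3 [186.8°–222.3°] uniform, h=-11: θ=200.8° here. β=14, B=35.5. -11·14/35.5 = -4.3380 → s = 8.6620
seg 3 [186.8°–222.3°] uniform, h=-11: full span → s += -11 → s = 2.0000
seg 4 [222.3°–271.7°] simple-harmonic, h=30: θ=229.3° here. β=7, B=49.4. 30/2·(1 − cos(π·0.1417)) = 1.4619 → s = 3.4619

θ=73.5°: 18.9910
θ=78.1°: 18.9620
θ=200.8°: 8.6620
θ=229.3°: 3.4619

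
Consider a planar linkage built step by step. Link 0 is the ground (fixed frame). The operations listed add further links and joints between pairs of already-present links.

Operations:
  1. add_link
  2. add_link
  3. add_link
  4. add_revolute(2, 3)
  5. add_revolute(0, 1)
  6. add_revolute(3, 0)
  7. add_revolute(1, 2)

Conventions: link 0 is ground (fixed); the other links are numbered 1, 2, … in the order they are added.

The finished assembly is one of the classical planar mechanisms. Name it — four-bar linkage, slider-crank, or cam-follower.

links: 4 (incl. ground); joints: 4 revolute, 0 prismatic, 0 higher (cam) pair, forming one closed loop
4 links in a single 4R loop → four-bar linkage

four-bar linkage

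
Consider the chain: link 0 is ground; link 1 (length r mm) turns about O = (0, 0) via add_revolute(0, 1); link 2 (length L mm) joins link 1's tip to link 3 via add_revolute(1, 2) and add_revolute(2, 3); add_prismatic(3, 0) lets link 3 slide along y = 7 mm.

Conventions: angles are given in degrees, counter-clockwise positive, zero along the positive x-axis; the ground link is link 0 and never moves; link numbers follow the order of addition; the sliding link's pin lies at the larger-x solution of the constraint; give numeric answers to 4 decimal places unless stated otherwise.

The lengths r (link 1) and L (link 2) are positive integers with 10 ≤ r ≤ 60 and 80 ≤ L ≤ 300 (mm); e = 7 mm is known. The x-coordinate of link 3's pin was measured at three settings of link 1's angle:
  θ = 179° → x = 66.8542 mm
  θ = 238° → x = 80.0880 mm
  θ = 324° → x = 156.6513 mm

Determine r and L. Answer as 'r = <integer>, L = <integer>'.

constraint per measurement: (x − r cos θ)² + (r sin θ − e)² = L²
subtracting the θ₁ and θ₂ equations cancels the r² and L² terms:
r = (x₁² − x₂²) / (2[(x₁cos θ₁ + e sin θ₁) − (x₂cos θ₂ + e sin θ₂)]) = 52.9999 → r = 53
L² = (x₁ − r cos θ₁)² + (r sin θ₁ − e)² = 14400.0003 → L = 120.0000 → L = 120
check at θ₃=324°: x = 156.6513 (printed 156.6513) ✓

r = 53, L = 120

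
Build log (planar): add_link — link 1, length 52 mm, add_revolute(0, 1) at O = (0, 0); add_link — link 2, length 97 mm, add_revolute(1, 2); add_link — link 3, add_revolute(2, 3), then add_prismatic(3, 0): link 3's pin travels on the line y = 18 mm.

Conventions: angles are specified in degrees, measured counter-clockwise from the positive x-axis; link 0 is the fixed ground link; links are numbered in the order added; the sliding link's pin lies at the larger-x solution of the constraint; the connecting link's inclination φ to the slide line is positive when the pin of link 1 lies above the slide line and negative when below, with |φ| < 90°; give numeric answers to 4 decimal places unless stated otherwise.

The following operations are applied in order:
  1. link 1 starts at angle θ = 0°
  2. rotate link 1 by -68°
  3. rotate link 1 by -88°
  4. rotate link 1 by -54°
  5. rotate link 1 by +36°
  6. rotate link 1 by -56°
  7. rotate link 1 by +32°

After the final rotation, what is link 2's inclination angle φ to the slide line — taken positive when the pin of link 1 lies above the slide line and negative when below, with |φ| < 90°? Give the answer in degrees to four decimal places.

geometry: r = 52 mm, L = 97 mm, e = 18 mm; θ starts at 0°
rotate link 1 by -68°: θ ← 0° -68° = -68°
rotate link 1 by -88°: θ ← -68° -88° = -156°
rotate link 1 by -54°: θ ← -156° -54° = -210°
rotate link 1 by +36°: θ ← -210° +36° = -174°
rotate link 1 by -56°: θ ← -174° -56° = -230°
rotate link 1 by +32°: θ ← -230° +32° = -198°
h = r sin θ − e = 16.068884 − 18 = -1.931116
sin φ = h / L = -1.931116 / 97 = -0.01990842
φ = arcsin(-0.01990842) = -1.140744°

-1.1407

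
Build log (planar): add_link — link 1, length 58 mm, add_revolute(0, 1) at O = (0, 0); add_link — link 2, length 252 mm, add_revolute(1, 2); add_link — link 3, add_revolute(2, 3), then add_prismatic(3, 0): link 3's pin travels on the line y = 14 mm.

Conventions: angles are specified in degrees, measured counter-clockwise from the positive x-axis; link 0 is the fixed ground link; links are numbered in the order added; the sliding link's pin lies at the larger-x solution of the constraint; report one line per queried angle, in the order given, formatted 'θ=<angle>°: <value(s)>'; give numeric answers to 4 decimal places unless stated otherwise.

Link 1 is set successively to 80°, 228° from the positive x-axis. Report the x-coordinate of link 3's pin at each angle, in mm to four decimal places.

geometry: r = 58 mm, L = 252 mm, e = 14 mm
θ=80°: crank pin P = (r cos θ, r sin θ) = (10.071594, 57.118850)
θ=80°: h = r sin θ − e = 57.118850 − 14 = 43.118850
θ=80°: x = r cos θ + √(L² − h²) = 10.071594 + 248.283638 = 258.355232
θ=228°: crank pin P = (r cos θ, r sin θ) = (-38.809575, -43.102400)
θ=228°: h = r sin θ − e = -43.102400 − 14 = -57.102400
θ=228°: x = r cos θ + √(L² − h²) = -38.809575 + 245.445138 = 206.635563

θ=80°: 258.3552
θ=228°: 206.6356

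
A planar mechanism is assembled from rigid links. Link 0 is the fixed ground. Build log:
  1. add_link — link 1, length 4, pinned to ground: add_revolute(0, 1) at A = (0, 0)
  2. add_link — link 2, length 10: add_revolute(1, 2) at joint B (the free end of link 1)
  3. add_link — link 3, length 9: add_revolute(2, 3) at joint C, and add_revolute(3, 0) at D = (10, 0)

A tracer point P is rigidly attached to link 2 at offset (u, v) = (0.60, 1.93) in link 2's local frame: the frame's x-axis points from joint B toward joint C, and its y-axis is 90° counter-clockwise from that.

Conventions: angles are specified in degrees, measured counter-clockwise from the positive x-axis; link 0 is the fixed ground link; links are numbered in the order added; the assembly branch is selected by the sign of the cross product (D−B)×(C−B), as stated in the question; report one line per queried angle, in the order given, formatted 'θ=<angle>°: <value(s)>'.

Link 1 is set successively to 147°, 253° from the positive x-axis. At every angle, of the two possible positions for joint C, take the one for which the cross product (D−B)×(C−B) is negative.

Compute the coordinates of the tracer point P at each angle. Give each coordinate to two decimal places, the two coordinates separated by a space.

A=(0,0), D=(10.00,0)
θ=147°: B = A + 4.00·(cos147°, sin147°) = (-3.3547, 2.1786)
θ=147°: |BD| = 13.5312
θ=147°: circle(B,10.00) ∩ circle(D,9.00): a=7.4677, h=6.6508
θ=147°:   candidates: C₊=(5.0864,7.5403) cross=89.994; C₋=(2.9448,-5.5878) cross=-89.994
θ=147°:   branch - wants cross < 0 → take C=(2.9448,-5.5878) (cross=-89.994)
θ=147°: ex = (C−B)/|BC| = (0.6299,-0.7766); ey = (0.7766,0.6299)
θ=147°: P = B + 0.60·ex + 1.93·ey = (-1.4778,2.9284)
θ=253°: B = A + 4.00·(cos253°, sin253°) = (-1.1695, -3.8252)
θ=253°: |BD| = 11.8063
θ=253°: circle(B,10.00) ∩ circle(D,9.00): a=6.7078, h=7.4165
θ=253°:   candidates: C₊=(2.7736,5.3646) cross=87.562; C₋=(7.5794,-8.6684) cross=-87.562
θ=253°:   branch - wants cross < 0 → take C=(7.5794,-8.6684) (cross=-87.562)
θ=253°: ex = (C−B)/|BC| = (0.8749,-0.4843); ey = (0.4843,0.8749)
θ=253°: P = B + 0.60·ex + 1.93·ey = (0.2902,-2.4273)

θ=147°: -1.48 2.93
θ=253°: 0.29 -2.43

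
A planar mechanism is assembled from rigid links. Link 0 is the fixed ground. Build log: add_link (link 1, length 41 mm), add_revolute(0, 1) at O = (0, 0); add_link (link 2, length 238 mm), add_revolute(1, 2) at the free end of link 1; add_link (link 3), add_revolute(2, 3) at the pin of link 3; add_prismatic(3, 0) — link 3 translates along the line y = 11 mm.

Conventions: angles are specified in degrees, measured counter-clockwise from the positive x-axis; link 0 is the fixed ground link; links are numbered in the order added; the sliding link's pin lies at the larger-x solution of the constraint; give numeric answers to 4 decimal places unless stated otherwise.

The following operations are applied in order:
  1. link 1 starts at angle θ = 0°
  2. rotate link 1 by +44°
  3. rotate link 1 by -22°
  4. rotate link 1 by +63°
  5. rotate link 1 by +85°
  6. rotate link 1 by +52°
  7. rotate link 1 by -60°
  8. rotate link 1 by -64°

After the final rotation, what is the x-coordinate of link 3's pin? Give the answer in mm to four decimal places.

geometry: r = 41 mm, L = 238 mm, e = 11 mm; θ starts at 0°
rotate link 1 by +44°: θ ← 0° +44° = 44°
rotate link 1 by -22°: θ ← 44° -22° = 22°
rotate link 1 by +63°: θ ← 22° +63° = 85°
rotate link 1 by +85°: θ ← 85° +85° = 170°
rotate link 1 by +52°: θ ← 170° +52° = 222°
rotate link 1 by -60°: θ ← 222° -60° = 162°
rotate link 1 by -64°: θ ← 162° -64° = 98°
crank pin P = (r cos θ, r sin θ) = (-5.706097, 40.600991)
h = r sin θ − e = 40.600991 − 11 = 29.600991
x = r cos θ + √(L² − h²) = -5.706097 + 236.152030 = 230.445933

230.4459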